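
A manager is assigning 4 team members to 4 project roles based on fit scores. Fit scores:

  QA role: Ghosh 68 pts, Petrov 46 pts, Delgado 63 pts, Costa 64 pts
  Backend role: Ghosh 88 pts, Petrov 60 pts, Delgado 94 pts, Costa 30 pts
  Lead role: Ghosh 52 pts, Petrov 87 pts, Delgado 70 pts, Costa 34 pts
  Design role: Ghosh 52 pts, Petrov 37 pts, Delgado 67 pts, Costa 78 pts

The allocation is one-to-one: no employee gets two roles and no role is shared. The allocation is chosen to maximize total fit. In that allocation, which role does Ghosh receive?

Optimal: Ghosh→QA role (68 pts), Petrov→Lead role (87 pts), Delgado→Backend role (94 pts), Costa→Design role (78 pts) — total 68+87+94+78 = 327 pts.
Row-greedy (each employee in turn takes its best remaining role) gives 306 pts, worse by 21.
Swapping Ghosh↔Delgado (Ghosh→Backend role 88 pts, Delgado→QA role 63 pts) loses 11.
Checked against all permutations: 327 pts is optimal.
Ghosh's own top role is Backend role (88 pts), but forcing Ghosh→Backend role and reassigning the rest optimally gives only 316 pts — worse by 11.

Ghosh receives QA role.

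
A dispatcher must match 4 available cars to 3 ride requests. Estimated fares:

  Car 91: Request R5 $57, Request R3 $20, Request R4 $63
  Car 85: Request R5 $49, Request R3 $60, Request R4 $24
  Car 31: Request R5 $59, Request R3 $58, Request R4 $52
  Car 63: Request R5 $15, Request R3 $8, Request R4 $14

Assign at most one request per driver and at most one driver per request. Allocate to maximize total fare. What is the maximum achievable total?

Optimal: Car 31→Request R5 ($59), Car 85→Request R3 ($60), Car 91→Request R4 ($63) — total 59+60+63 = $182.
Checked against all permutations: $182 is optimal.

Max total: $182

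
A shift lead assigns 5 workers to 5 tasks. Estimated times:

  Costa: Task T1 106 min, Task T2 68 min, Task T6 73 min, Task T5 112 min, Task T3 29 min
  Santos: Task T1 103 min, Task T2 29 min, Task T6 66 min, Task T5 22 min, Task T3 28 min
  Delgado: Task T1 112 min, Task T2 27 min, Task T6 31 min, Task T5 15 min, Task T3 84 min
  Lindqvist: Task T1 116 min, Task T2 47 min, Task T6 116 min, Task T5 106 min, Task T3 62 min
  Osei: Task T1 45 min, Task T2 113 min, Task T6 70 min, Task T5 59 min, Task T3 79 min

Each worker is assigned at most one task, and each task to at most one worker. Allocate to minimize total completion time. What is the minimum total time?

Optimal: Costa→Task T3 (29 min), Santos→Task T5 (22 min), Delgado→Task T6 (31 min), Lindqvist→Task T2 (47 min), Osei→Task T1 (45 min) — total 29+22+31+47+45 = 174 min.
Column-greedy (each task in turn goes to its cheapest remaining worker) gives 273 min, worse by 99.
Next-best assignment: Costa→Task T3, Santos→Task T6, Delgado→Task T5, Lindqvist→Task T2, Osei→Task T1 = 202 min.
Every other assignment is strictly worse.

Minimum total: 174 min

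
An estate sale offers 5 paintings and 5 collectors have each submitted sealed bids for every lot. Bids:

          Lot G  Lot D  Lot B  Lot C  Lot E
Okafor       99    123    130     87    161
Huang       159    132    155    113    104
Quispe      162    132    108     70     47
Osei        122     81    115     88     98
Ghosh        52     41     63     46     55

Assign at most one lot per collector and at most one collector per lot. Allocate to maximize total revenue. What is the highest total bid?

Max total: $616

Optimal: Okafor→Lot E ($161), Huang→Lot D ($132), Quispe→Lot G ($162), Osei→Lot B ($115), Ghosh→Lot C ($46) — total 161+132+162+115+46 = $616.
Swapping Quispe↔Huang (Quispe→Lot D $132, Huang→Lot G $159) loses 3.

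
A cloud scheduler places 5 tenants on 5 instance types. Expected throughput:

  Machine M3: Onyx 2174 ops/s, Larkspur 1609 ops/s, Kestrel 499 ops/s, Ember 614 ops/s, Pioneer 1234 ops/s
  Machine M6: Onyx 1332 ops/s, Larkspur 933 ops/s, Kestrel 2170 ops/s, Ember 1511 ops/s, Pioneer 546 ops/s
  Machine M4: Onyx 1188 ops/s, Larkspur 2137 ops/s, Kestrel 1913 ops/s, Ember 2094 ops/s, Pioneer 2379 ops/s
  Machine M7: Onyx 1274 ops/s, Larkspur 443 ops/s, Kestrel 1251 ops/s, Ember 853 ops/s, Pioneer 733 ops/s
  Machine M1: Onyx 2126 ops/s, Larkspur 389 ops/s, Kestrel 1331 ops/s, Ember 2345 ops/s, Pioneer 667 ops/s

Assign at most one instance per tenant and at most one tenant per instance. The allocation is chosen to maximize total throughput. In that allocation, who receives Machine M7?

Onyx receives Machine M7.

Optimal: Onyx→Machine M7 (1274 ops/s), Larkspur→Machine M3 (1609 ops/s), Kestrel→Machine M6 (2170 ops/s), Ember→Machine M1 (2345 ops/s), Pioneer→Machine M4 (2379 ops/s) — total 1274+1609+2170+2345+2379 = 9777 ops/s.
Column-greedy (each instance in turn goes to its best remaining tenant) gives 7965 ops/s, worse by 1812.
Next-best assignment: Onyx→Machine M3, Larkspur→Machine M4, Kestrel→Machine M6, Ember→Machine M1, Pioneer→Machine M7 = 9559 ops/s.
Swapping Onyx↔Pioneer (Onyx→Machine M4 1188 ops/s, Pioneer→Machine M7 733 ops/s) loses 1732.
Onyx's own top instance is Machine M3 (2174 ops/s), but forcing Onyx→Machine M3 and reassigning the rest optimally gives only 9559 ops/s — worse by 218.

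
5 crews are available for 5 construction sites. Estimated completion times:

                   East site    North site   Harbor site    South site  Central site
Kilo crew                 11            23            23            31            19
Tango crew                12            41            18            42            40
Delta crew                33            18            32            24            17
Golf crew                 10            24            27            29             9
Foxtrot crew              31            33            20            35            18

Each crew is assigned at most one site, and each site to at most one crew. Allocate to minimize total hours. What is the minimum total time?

Optimal: Kilo crew→North site (23 hours), Tango crew→East site (12 hours), Delta crew→South site (24 hours), Golf crew→Central site (9 hours), Foxtrot crew→Harbor site (20 hours) — total 23+12+24+9+20 = 88 hours.
Next-best assignment: Kilo crew→South site, Tango crew→East site, Delta crew→North site, Golf crew→Central site, Foxtrot crew→Harbor site = 90 hours.

Minimum total: 88 hours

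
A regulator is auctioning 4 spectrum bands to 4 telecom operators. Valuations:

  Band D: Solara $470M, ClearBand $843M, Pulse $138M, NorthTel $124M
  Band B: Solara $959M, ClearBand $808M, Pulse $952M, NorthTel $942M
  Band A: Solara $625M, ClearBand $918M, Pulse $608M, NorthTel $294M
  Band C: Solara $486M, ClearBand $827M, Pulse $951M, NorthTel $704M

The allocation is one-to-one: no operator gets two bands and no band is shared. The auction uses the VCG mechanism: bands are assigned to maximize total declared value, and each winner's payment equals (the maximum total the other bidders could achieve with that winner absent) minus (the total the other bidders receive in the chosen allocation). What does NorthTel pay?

Efficient allocation: Solara→Band A ($625M), ClearBand→Band D ($843M), Pulse→Band C ($951M), NorthTel→Band B ($942M); total welfare W = $3361M.
NorthTel receives Band B at value $942M, so the others get W − 942 = $2419M.
Without NorthTel: best allocation of the remaining 3 bidders over all 4 bands is Solara→Band B ($959M), ClearBand→Band A ($918M), Pulse→Band C ($951M), total $2828M.
VCG payment = (others' best without NorthTel) − (others' welfare with NorthTel) = 2828 − 2419 = $409M.

NorthTel pays $409M.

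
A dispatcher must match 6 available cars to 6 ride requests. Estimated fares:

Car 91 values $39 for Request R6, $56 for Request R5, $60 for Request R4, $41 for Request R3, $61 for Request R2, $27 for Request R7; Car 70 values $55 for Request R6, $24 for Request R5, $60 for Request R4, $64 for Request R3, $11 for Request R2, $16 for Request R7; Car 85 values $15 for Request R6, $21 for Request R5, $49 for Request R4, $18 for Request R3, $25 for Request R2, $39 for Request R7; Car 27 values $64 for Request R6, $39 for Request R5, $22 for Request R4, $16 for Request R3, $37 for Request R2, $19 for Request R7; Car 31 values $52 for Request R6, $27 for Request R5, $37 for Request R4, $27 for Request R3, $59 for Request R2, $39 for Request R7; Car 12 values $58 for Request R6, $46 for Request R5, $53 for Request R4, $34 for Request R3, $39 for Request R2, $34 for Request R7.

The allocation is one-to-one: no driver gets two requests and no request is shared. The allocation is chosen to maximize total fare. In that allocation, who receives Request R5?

Car 91 receives Request R5.

This is the linear assignment problem.
Optimal: Car 91→Request R5 ($56), Car 70→Request R3 ($64), Car 85→Request R7 ($39), Car 27→Request R6 ($64), Car 31→Request R2 ($59), Car 12→Request R4 ($53) — total 56+64+39+64+59+53 = $335.
Column-greedy (each request in turn goes to its best remaining driver) gives $312, worse by 23.
Next-best assignment: Car 91→Request R4, Car 70→Request R3, Car 85→Request R7, Car 27→Request R6, Car 31→Request R2, Car 12→Request R5 = $332.
Car 91's own top request is Request R2 ($61), but forcing Car 91→Request R2 and reassigning the rest optimally gives only $323 — worse by 12.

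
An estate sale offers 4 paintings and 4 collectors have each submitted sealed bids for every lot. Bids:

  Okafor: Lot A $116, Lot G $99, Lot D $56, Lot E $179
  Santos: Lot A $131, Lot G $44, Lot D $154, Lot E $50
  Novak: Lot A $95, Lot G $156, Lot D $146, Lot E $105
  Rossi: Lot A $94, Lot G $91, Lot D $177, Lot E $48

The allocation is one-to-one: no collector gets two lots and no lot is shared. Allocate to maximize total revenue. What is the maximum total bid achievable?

Maximum total: $643

Optimal: Okafor→Lot E ($179), Santos→Lot A ($131), Novak→Lot G ($156), Rossi→Lot D ($177) — total 179+131+156+177 = $643.
Row-greedy (each collector in turn takes its best remaining lot) gives $583, worse by 60.
Next-best assignment: Okafor→Lot E, Santos→Lot D, Novak→Lot G, Rossi→Lot A = $583.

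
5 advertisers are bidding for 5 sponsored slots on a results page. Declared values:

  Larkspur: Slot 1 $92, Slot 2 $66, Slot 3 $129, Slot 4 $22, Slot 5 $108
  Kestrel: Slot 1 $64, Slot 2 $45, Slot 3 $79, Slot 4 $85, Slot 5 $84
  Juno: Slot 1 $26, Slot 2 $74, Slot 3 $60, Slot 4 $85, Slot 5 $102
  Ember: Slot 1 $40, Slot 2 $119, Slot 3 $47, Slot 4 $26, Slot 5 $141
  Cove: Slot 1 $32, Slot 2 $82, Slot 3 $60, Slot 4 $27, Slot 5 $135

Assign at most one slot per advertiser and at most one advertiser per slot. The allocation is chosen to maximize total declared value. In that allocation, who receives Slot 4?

Juno receives Slot 4.

Optimal: Larkspur→Slot 3 ($129), Kestrel→Slot 1 ($64), Juno→Slot 4 ($85), Ember→Slot 2 ($119), Cove→Slot 5 ($135) — total 129+64+85+119+135 = $532.
Column-greedy (each slot in turn goes to its best remaining advertiser) gives $510, worse by 22.
Every other assignment is strictly worse.
Juno's own top slot is Slot 5 ($102), but forcing Juno→Slot 5 and reassigning the rest optimally gives only $467 — worse by 65.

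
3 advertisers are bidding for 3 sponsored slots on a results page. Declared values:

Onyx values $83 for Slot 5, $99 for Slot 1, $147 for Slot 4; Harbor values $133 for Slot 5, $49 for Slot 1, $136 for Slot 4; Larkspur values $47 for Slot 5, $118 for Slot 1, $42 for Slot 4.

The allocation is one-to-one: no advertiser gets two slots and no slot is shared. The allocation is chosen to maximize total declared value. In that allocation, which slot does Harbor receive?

Treat this as an assignment problem: match each advertiser to one slot.
Optimal: Onyx→Slot 4 ($147), Harbor→Slot 5 ($133), Larkspur→Slot 1 ($118) — total 147+133+118 = $398.
Harbor's own top slot is Slot 4 ($136), but forcing Harbor→Slot 4 and reassigning the rest optimally gives only $337 — worse by 61.

Harbor receives Slot 5.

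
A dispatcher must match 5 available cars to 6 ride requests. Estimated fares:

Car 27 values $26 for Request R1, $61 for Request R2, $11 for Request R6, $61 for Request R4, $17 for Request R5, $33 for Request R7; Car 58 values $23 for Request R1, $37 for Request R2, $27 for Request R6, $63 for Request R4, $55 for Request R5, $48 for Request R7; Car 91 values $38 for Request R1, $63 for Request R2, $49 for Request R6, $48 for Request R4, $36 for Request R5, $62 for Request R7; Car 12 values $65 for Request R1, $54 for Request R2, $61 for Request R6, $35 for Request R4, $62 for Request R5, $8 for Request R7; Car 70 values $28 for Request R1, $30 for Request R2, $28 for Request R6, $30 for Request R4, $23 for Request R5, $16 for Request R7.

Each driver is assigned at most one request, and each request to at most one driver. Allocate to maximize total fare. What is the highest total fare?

This is a one-to-one assignment (maximum-weight bipartite matching).
Optimal: Car 27→Request R2 ($61), Car 58→Request R4 ($63), Car 91→Request R7 ($62), Car 12→Request R1 ($65), Car 70→Request R6 ($28) — total 61+63+62+65+28 = $279.
Column-greedy (each request in turn goes to its best remaining driver) gives $236, worse by 43.
No other one-to-one assignment exceeds $279.

Max total: $279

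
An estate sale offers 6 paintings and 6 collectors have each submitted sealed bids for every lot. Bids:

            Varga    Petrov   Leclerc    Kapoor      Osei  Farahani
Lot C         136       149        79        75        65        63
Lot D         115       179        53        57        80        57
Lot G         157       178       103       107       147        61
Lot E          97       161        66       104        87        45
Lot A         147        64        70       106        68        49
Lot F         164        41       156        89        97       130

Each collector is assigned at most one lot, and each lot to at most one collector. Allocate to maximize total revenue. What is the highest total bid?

This is a one-to-one assignment (maximum-weight bipartite matching).
Optimal: Varga→Lot A ($147), Petrov→Lot D ($179), Leclerc→Lot F ($156), Kapoor→Lot E ($104), Osei→Lot G ($147), Farahani→Lot C ($63) — total 147+179+156+104+147+63 = $796.
Column-greedy (each lot in turn goes to its best remaining collector) gives $715, worse by 81.
Next-best assignment: Varga→Lot A, Petrov→Lot D, Leclerc→Lot C, Kapoor→Lot E, Osei→Lot G, Farahani→Lot F = $786.
Swapping Kapoor↔Osei (Kapoor→Lot G $107, Osei→Lot E $87) loses 57.
Every other assignment is strictly worse.

Maximum total: $796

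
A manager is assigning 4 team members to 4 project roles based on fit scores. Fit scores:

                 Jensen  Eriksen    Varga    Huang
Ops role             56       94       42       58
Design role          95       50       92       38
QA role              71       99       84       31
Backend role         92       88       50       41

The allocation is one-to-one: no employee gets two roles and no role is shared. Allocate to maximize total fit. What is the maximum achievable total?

Maximum total: 341 pts

Optimal: Jensen→Backend role (92 pts), Eriksen→QA role (99 pts), Varga→Design role (92 pts), Huang→Ops role (58 pts) — total 92+99+92+58 = 341 pts.
Row-greedy (each employee in turn takes its best remaining role) gives 302 pts, worse by 39.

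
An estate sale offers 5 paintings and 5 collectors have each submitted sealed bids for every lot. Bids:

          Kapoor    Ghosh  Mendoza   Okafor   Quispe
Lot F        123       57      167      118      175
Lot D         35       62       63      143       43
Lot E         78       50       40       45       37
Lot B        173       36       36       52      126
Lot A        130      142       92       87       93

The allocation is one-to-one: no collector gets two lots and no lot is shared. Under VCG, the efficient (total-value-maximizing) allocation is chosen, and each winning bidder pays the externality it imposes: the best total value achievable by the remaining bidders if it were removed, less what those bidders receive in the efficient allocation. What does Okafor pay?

Okafor pays $23.

Efficient allocation: Kapoor→Lot B ($173), Ghosh→Lot A ($142), Mendoza→Lot E ($40), Okafor→Lot D ($143), Quispe→Lot F ($175); total welfare W = $673.
Okafor receives Lot D at value $143, so the others get W − 143 = $530.
Without Okafor: best allocation of the remaining 4 bidders over all 5 lots is Kapoor→Lot B ($173), Ghosh→Lot A ($142), Mendoza→Lot D ($63), Quispe→Lot F ($175), total $553.
VCG payment = (others' best without Okafor) − (others' welfare with Okafor) = 553 − 530 = $23.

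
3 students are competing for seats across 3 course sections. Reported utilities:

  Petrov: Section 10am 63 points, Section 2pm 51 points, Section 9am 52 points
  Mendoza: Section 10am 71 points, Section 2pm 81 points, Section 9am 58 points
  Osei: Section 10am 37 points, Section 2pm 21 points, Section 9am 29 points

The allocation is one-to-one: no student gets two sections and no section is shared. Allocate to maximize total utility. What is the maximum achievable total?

Max total: 173 points

This is the linear assignment problem.
Optimal: Petrov→Section 10am (63 points), Mendoza→Section 2pm (81 points), Osei→Section 9am (29 points) — total 63+81+29 = 173 points.
Column-greedy (each section in turn goes to its best remaining student) gives 151 points, worse by 22.
Next-best assignment: Petrov→Section 9am, Mendoza→Section 2pm, Osei→Section 10am = 170 points.
Checked against all permutations: 173 points is optimal.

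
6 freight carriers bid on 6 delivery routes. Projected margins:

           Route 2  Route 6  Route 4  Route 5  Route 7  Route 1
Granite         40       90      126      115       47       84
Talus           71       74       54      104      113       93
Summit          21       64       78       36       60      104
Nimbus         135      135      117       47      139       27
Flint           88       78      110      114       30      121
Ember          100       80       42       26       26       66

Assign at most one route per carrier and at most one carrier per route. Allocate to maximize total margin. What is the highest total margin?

Max total: $692k

Optimal: Granite→Route 4 ($126k), Talus→Route 7 ($113k), Summit→Route 1 ($104k), Nimbus→Route 6 ($135k), Flint→Route 5 ($114k), Ember→Route 2 ($100k) — total 126+113+104+135+114+100 = $692k.
Next-best assignment: Granite→Route 5, Talus→Route 7, Summit→Route 1, Nimbus→Route 6, Flint→Route 4, Ember→Route 2 = $677k.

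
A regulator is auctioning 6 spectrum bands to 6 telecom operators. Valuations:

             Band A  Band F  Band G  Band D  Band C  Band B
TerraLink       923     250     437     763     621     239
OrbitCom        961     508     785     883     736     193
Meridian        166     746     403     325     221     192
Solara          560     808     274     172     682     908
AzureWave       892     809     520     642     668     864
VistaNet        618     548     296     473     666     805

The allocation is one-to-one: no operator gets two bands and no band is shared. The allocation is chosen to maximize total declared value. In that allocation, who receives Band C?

This is the linear assignment problem.
Optimal: TerraLink→Band D ($763M), OrbitCom→Band G ($785M), Meridian→Band F ($746M), Solara→Band B ($908M), AzureWave→Band A ($892M), VistaNet→Band C ($666M) — total 763+785+746+908+892+666 = $4760M.
Every other assignment is strictly worse.
VistaNet's own top band is Band B ($805M), but forcing VistaNet→Band B and reassigning the rest optimally gives only $4673M — worse by 87.

VistaNet receives Band C.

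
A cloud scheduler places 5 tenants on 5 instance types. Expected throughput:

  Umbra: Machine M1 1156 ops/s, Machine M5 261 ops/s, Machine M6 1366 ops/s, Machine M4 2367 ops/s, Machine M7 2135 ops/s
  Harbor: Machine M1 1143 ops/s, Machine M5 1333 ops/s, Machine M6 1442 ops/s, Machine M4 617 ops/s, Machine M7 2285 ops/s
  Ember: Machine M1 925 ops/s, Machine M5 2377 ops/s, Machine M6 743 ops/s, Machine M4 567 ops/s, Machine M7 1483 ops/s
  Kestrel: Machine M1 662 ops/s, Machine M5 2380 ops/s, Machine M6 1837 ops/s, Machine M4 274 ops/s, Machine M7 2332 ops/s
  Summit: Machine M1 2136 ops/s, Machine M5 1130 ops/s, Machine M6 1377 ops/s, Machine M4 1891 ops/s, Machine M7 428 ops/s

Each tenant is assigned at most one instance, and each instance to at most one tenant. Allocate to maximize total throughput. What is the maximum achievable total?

Max total: 11002 ops/s

Optimal: Umbra→Machine M4 (2367 ops/s), Harbor→Machine M7 (2285 ops/s), Ember→Machine M5 (2377 ops/s), Kestrel→Machine M6 (1837 ops/s), Summit→Machine M1 (2136 ops/s) — total 2367+2285+2377+1837+2136 = 11002 ops/s.
Column-greedy (each instance in turn goes to its best remaining tenant) gives 9808 ops/s, worse by 1194.
Checked against all permutations: 11002 ops/s is optimal.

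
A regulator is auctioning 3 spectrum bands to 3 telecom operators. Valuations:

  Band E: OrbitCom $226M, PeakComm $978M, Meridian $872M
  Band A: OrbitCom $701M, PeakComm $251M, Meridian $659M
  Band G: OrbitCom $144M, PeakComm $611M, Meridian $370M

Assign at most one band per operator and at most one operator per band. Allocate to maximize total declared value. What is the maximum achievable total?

Optimal: OrbitCom→Band A ($701M), PeakComm→Band G ($611M), Meridian→Band E ($872M) — total 701+611+872 = $2184M.
Max-entry greedy (repeatedly take the single best remaining cell) gives $2049M, worse by 135.
Next-best assignment: OrbitCom→Band A, PeakComm→Band E, Meridian→Band G = $2049M.

Max total: $2184M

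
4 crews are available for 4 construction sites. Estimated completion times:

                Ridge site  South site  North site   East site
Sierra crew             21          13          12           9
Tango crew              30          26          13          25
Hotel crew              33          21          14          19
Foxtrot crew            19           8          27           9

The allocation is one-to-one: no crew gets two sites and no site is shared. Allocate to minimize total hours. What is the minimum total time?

Optimal: Sierra crew→Ridge site (21 hours), Tango crew→North site (13 hours), Hotel crew→East site (19 hours), Foxtrot crew→South site (8 hours) — total 21+13+19+8 = 61 hours.
Row-greedy (each crew in turn takes its cheapest remaining site) gives 62 hours, worse by 1.
Swapping Tango crew↔Foxtrot crew (Tango crew→South site 26 hours, Foxtrot crew→North site 27 hours) adds 32.

Min total: 61 hours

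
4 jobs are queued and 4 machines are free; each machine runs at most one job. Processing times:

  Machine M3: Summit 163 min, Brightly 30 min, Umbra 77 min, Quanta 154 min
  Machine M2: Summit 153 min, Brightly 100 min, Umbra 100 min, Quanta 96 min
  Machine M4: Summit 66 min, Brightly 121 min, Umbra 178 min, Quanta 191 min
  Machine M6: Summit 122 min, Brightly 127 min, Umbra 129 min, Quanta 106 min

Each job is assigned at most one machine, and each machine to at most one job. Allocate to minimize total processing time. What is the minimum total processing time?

Min total: 302 min

Optimal: Summit→Machine M4 (66 min), Brightly→Machine M3 (30 min), Umbra→Machine M2 (100 min), Quanta→Machine M6 (106 min) — total 66+30+100+106 = 302 min.
Next-best assignment: Summit→Machine M4, Brightly→Machine M3, Umbra→Machine M6, Quanta→Machine M2 = 321 min.
Swapping Summit↔Umbra (Summit→Machine M2 153 min, Umbra→Machine M4 178 min) adds 165.
Checked against all permutations: 302 min is optimal.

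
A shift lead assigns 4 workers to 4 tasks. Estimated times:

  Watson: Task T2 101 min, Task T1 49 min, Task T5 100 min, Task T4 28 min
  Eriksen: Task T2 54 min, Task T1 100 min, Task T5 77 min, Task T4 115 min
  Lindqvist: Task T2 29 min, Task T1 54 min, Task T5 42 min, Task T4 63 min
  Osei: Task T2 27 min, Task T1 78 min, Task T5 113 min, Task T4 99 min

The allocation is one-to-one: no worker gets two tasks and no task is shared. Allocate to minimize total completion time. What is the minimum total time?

Treat this as an assignment problem: match each worker to one task.
Optimal: Watson→Task T4 (28 min), Eriksen→Task T5 (77 min), Lindqvist→Task T1 (54 min), Osei→Task T2 (27 min) — total 28+77+54+27 = 186 min.
Min-entry greedy (repeatedly take the single cheapest remaining cell) gives 197 min, worse by 11.

Minimum total: 186 min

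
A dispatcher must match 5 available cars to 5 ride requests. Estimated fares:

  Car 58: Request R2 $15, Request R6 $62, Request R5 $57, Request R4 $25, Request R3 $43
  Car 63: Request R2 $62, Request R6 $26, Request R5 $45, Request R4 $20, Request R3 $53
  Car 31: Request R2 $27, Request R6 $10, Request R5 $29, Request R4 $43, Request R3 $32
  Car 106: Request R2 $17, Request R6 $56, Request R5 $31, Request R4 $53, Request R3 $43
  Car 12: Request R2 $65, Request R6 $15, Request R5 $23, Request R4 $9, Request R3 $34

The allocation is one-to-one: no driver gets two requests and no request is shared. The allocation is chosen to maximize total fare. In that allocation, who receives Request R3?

Car 63 receives Request R3.

Optimal: Car 58→Request R5 ($57), Car 63→Request R3 ($53), Car 31→Request R4 ($43), Car 106→Request R6 ($56), Car 12→Request R2 ($65) — total 57+53+43+56+65 = $274.
Car 63's own top request is Request R2 ($62), but forcing Car 63→Request R2 and reassigning the rest optimally gives only $252 — worse by 22.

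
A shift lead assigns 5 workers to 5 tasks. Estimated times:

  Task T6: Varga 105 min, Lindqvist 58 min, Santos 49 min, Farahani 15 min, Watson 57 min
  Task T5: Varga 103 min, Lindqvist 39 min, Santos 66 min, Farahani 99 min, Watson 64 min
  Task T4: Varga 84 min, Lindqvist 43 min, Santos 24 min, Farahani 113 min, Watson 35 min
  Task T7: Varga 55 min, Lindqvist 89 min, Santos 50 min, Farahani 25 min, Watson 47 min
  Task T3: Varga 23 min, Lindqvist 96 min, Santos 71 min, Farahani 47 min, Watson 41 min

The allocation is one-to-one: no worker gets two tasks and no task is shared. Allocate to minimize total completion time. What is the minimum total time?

Minimum total: 148 min

This is a one-to-one assignment (minimum-cost bipartite matching).
Optimal: Varga→Task T3 (23 min), Lindqvist→Task T5 (39 min), Santos→Task T4 (24 min), Farahani→Task T6 (15 min), Watson→Task T7 (47 min) — total 23+39+24+15+47 = 148 min.
Next-best assignment: Varga→Task T3, Lindqvist→Task T5, Santos→Task T7, Farahani→Task T6, Watson→Task T4 = 162 min.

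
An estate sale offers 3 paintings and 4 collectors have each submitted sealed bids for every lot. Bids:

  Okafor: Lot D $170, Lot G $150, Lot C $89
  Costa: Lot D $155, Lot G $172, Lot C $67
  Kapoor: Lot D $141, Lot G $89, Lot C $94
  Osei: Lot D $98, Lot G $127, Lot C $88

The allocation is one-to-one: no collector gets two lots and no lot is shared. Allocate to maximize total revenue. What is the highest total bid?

Optimal: Okafor→Lot D ($170), Costa→Lot G ($172), Kapoor→Lot C ($94) — total 170+172+94 = $436.

Max total: $436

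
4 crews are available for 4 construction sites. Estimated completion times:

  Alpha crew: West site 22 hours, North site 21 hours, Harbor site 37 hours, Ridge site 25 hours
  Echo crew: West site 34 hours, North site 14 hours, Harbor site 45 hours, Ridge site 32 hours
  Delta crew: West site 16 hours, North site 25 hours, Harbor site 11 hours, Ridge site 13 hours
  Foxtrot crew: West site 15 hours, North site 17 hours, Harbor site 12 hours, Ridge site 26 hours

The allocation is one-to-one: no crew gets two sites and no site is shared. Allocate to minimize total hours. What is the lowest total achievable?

Minimum total: 61 hours

Optimal: Alpha crew→West site (22 hours), Echo crew→North site (14 hours), Delta crew→Ridge site (13 hours), Foxtrot crew→Harbor site (12 hours) — total 22+14+13+12 = 61 hours.
Column-greedy (each site in turn goes to its cheapest remaining crew) gives 65 hours, worse by 4.
Next-best assignment: Alpha crew→Ridge site, Echo crew→North site, Delta crew→Harbor site, Foxtrot crew→West site = 65 hours.
No other one-to-one assignment undercuts 61 hours.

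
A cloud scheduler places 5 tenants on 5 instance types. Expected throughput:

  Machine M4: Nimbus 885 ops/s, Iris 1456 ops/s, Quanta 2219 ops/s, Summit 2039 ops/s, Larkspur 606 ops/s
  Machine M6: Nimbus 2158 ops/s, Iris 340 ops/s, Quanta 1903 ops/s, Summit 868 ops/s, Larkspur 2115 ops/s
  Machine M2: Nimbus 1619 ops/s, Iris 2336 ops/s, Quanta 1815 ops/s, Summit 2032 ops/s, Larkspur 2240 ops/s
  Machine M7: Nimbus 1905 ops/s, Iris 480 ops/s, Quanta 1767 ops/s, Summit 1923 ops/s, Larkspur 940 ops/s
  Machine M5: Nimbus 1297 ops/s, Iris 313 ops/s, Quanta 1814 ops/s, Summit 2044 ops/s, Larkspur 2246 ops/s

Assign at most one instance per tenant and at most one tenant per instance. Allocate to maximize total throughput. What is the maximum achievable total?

Maximum total: 10882 ops/s

This is a one-to-one assignment (maximum-weight bipartite matching).
Optimal: Nimbus→Machine M6 (2158 ops/s), Iris→Machine M2 (2336 ops/s), Quanta→Machine M4 (2219 ops/s), Summit→Machine M7 (1923 ops/s), Larkspur→Machine M5 (2246 ops/s) — total 2158+2336+2219+1923+2246 = 10882 ops/s.
Row-greedy (each tenant in turn takes its best remaining instance) gives 9697 ops/s, worse by 1185.
Next-best assignment: Nimbus→Machine M7, Iris→Machine M2, Quanta→Machine M4, Summit→Machine M5, Larkspur→Machine M6 = 10619 ops/s.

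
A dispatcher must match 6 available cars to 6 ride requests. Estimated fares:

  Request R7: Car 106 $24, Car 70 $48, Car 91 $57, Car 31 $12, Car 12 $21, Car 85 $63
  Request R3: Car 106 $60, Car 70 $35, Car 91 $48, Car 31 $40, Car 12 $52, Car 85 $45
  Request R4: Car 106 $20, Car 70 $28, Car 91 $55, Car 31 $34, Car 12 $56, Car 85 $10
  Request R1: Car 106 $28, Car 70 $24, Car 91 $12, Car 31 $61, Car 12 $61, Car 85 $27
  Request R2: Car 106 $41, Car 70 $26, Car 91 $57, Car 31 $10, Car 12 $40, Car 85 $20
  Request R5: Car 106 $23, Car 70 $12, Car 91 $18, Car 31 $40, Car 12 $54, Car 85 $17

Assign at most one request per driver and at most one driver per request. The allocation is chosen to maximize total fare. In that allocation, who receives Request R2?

Car 91 receives Request R2.

Treat this as an assignment problem: match each driver to one request.
Optimal: Car 106→Request R3 ($60), Car 70→Request R4 ($28), Car 91→Request R2 ($57), Car 31→Request R1 ($61), Car 12→Request R5 ($54), Car 85→Request R7 ($63) — total 60+28+57+61+54+63 = $323.
Max-entry greedy (repeatedly take the single best remaining cell) gives $309, worse by 14.
Next-best assignment: Car 106→Request R3, Car 70→Request R2, Car 91→Request R4, Car 31→Request R1, Car 12→Request R5, Car 85→Request R7 = $319.
Swapping Car 85↔Car 91 (Car 85→Request R2 $20, Car 91→Request R7 $57) loses 43.
Every other assignment is strictly worse.
Car 91's own top request is Request R7 ($57), but forcing Car 91→Request R7 and reassigning the rest optimally gives only $286 — worse by 37.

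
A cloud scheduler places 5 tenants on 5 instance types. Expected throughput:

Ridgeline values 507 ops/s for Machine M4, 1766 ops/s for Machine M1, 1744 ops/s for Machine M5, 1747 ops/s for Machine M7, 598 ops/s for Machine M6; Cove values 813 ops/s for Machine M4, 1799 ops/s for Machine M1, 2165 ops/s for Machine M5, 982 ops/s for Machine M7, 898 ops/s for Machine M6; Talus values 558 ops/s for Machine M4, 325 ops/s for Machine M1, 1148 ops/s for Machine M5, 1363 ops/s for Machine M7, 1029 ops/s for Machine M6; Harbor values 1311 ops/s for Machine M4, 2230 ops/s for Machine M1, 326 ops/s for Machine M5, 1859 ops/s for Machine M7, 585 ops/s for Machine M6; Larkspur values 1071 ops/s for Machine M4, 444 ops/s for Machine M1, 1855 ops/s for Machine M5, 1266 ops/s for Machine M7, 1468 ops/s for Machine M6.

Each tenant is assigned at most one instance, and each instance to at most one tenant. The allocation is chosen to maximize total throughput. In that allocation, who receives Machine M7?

This is a one-to-one assignment (maximum-weight bipartite matching).
Optimal: Ridgeline→Machine M7 (1747 ops/s), Cove→Machine M5 (2165 ops/s), Talus→Machine M6 (1029 ops/s), Harbor→Machine M1 (2230 ops/s), Larkspur→Machine M4 (1071 ops/s) — total 1747+2165+1029+2230+1071 = 8242 ops/s.
Max-entry greedy (repeatedly take the single best remaining cell) gives 8168 ops/s, worse by 74.
Checked against all permutations: 8242 ops/s is optimal.
Ridgeline's own top instance is Machine M1 (1766 ops/s), but forcing Ridgeline→Machine M1 and reassigning the rest optimally gives only 8073 ops/s — worse by 169.

Ridgeline receives Machine M7.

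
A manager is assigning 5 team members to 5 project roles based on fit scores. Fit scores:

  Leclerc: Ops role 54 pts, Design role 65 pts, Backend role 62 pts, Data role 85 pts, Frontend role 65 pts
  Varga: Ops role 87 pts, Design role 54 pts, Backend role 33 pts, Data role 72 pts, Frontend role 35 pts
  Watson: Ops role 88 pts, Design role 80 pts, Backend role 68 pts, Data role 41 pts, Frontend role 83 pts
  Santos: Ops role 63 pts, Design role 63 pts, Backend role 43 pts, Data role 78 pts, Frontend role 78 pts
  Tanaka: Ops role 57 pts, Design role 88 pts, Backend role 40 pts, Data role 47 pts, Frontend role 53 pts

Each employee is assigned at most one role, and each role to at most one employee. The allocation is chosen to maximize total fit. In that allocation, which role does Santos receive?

Santos receives Frontend role.

Treat this as an assignment problem: match each employee to one role.
Optimal: Leclerc→Data role (85 pts), Varga→Ops role (87 pts), Watson→Backend role (68 pts), Santos→Frontend role (78 pts), Tanaka→Design role (88 pts) — total 85+87+68+78+88 = 406 pts.
Column-greedy (each role in turn goes to its best remaining employee) gives 351 pts, worse by 55.
Next-best assignment: Leclerc→Backend role, Varga→Ops role, Watson→Frontend role, Santos→Data role, Tanaka→Design role = 398 pts.
Swapping Watson↔Santos (Watson→Frontend role 83 pts, Santos→Backend role 43 pts) loses 20.
Santos's own top role is Data role (78 pts), but forcing Santos→Data role and reassigning the rest optimally gives only 398 pts — worse by 8.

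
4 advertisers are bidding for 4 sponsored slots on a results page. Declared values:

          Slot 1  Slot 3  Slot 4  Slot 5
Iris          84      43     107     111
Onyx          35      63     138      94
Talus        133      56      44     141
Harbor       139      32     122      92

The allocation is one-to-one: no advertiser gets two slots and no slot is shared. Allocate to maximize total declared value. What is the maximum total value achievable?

Treat this as an assignment problem: match each advertiser to one slot.
Optimal: Iris→Slot 3 ($43), Onyx→Slot 4 ($138), Talus→Slot 5 ($141), Harbor→Slot 1 ($139) — total 43+138+141+139 = $461.
Checked against all permutations: $461 is optimal.

Max total: $461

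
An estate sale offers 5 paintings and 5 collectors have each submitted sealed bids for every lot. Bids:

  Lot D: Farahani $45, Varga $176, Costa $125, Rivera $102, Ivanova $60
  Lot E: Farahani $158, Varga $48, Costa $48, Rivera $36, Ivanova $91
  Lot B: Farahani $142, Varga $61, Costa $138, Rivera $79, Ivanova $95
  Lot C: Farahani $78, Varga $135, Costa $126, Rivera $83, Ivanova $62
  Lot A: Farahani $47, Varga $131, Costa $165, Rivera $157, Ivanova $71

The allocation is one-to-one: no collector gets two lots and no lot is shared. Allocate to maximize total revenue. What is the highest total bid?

Maximum total: $712

Optimal: Farahani→Lot E ($158), Varga→Lot D ($176), Costa→Lot C ($126), Rivera→Lot A ($157), Ivanova→Lot B ($95) — total 158+176+126+157+95 = $712.
Row-greedy (each collector in turn takes its best remaining lot) gives $677, worse by 35.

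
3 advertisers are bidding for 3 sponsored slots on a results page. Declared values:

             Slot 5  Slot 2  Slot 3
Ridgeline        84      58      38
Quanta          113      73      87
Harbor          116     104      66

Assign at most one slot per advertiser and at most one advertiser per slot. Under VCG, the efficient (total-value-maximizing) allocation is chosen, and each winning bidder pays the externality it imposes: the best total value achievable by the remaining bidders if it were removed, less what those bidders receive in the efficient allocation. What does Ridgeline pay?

Efficient allocation: Ridgeline→Slot 5 ($84), Quanta→Slot 3 ($87), Harbor→Slot 2 ($104); total welfare W = $275.
Ridgeline receives Slot 5 at value $84, so the others get W − 84 = $191.
Without Ridgeline: best allocation of the remaining 2 bidders over all 3 slots is Quanta→Slot 5 ($113), Harbor→Slot 2 ($104), total $217.
VCG payment = (others' best without Ridgeline) − (others' welfare with Ridgeline) = 217 − 191 = $26.

Ridgeline pays $26.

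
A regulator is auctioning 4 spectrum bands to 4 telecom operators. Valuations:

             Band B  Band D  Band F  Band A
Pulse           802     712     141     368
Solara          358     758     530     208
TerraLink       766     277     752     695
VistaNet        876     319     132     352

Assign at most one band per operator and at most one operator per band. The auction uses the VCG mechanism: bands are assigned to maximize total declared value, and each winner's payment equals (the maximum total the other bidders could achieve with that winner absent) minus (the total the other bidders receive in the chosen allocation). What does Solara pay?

Efficient allocation: Pulse→Band D ($712M), Solara→Band F ($530M), TerraLink→Band A ($695M), VistaNet→Band B ($876M); total welfare W = $2813M.
Solara receives Band F at value $530M, so the others get W − 530 = $2283M.
Without Solara: best allocation of the remaining 3 bidders over all 4 bands is Pulse→Band D ($712M), TerraLink→Band F ($752M), VistaNet→Band B ($876M), total $2340M.
VCG payment = (others' best without Solara) − (others' welfare with Solara) = 2340 − 2283 = $57M.

Solara pays $57M.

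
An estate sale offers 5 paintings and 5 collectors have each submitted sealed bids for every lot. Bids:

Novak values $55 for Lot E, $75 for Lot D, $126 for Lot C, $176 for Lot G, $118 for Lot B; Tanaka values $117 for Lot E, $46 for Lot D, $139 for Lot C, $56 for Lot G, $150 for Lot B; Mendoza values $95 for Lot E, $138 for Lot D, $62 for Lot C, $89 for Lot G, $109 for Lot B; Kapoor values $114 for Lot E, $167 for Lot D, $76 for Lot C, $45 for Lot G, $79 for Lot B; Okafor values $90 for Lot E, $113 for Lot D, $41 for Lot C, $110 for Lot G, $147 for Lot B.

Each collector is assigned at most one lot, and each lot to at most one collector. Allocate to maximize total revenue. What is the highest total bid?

Optimal: Novak→Lot G ($176), Tanaka→Lot C ($139), Mendoza→Lot E ($95), Kapoor→Lot D ($167), Okafor→Lot B ($147) — total 176+139+95+167+147 = $724.
Column-greedy (each lot in turn goes to its best remaining collector) gives $629, worse by 95.
No other one-to-one assignment exceeds $724.

Maximum total: $724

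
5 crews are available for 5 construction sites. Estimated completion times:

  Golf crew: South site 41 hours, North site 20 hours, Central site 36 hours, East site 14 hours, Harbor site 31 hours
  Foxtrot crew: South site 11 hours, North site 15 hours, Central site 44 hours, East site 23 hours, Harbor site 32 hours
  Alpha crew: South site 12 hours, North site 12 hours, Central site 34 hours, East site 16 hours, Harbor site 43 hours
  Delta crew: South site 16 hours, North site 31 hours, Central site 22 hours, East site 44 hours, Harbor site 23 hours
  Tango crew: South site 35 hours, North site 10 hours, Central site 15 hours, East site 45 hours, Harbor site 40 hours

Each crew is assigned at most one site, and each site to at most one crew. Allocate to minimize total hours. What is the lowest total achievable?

Min total: 75 hours

This is the linear assignment problem.
Optimal: Golf crew→East site (14 hours), Foxtrot crew→South site (11 hours), Alpha crew→North site (12 hours), Delta crew→Harbor site (23 hours), Tango crew→Central site (15 hours) — total 14+11+12+23+15 = 75 hours.
Row-greedy (each crew in turn takes its cheapest remaining site) gives 99 hours, worse by 24.
Next-best assignment: Golf crew→East site, Foxtrot crew→North site, Alpha crew→South site, Delta crew→Harbor site, Tango crew→Central site = 79 hours.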